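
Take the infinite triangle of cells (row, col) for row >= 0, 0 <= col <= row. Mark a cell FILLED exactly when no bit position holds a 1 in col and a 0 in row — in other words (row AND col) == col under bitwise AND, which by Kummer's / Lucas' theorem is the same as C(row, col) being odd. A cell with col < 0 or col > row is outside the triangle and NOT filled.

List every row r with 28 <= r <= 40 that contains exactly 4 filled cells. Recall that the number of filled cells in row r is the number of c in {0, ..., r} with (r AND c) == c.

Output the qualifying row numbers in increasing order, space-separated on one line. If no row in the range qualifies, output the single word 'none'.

Answer: 33 34 36 40

Derivation:
Row r has 2^popcount(r) filled cells, so we need popcount(r) = log2(4) = 2.
Scan r = 28..40 and keep those with exactly 2 one-bits:
r=28=11100 popcount=3 -> skip
r=29=11101 popcount=4 -> skip
r=30=11110 popcount=4 -> skip
r=31=11111 popcount=5 -> skip
r=32=100000 popcount=1 -> skip
r=33=100001 popcount=2 -> KEEP
r=34=100010 popcount=2 -> KEEP
r=35=100011 popcount=3 -> skip
r=36=100100 popcount=2 -> KEEP
r=37=100101 popcount=3 -> skip
r=38=100110 popcount=3 -> skip
r=39=100111 popcount=4 -> skip
r=40=101000 popcount=2 -> KEEP
Kept rows: 33 34 36 40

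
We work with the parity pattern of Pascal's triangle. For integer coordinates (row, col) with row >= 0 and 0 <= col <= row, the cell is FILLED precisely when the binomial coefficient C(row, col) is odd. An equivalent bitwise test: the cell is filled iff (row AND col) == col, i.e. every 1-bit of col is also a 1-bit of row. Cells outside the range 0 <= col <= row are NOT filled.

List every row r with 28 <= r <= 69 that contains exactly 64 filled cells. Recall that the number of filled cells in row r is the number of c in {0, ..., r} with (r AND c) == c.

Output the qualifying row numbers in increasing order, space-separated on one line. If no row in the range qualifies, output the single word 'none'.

Row r has 2^popcount(r) filled cells, so we need popcount(r) = log2(64) = 6.
Scan r = 28..69 and keep those with exactly 6 one-bits:
r=28=11100 popcount=3 -> skip
r=29=11101 popcount=4 -> skip
r=30=11110 popcount=4 -> skip
r=31=11111 popcount=5 -> skip
r=32=100000 popcount=1 -> skip
r=33=100001 popcount=2 -> skip
r=34=100010 popcount=2 -> skip
r=35=100011 popcount=3 -> skip
r=36=100100 popcount=2 -> skip
r=37=100101 popcount=3 -> skip
r=38=100110 popcount=3 -> skip
r=39=100111 popcount=4 -> skip
r=40=101000 popcount=2 -> skip
r=41=101001 popcount=3 -> skip
r=42=101010 popcount=3 -> skip
r=43=101011 popcount=4 -> skip
r=44=101100 popcount=3 -> skip
r=45=101101 popcount=4 -> skip
r=46=101110 popcount=4 -> skip
r=47=101111 popcount=5 -> skip
r=48=110000 popcount=2 -> skip
r=49=110001 popcount=3 -> skip
r=50=110010 popcount=3 -> skip
r=51=110011 popcount=4 -> skip
r=52=110100 popcount=3 -> skip
r=53=110101 popcount=4 -> skip
r=54=110110 popcount=4 -> skip
r=55=110111 popcount=5 -> skip
r=56=111000 popcount=3 -> skip
r=57=111001 popcount=4 -> skip
r=58=111010 popcount=4 -> skip
r=59=111011 popcount=5 -> skip
r=60=111100 popcount=4 -> skip
r=61=111101 popcount=5 -> skip
r=62=111110 popcount=5 -> skip
r=63=111111 popcount=6 -> KEEP
r=64=1000000 popcount=1 -> skip
r=65=1000001 popcount=2 -> skip
r=66=1000010 popcount=2 -> skip
r=67=1000011 popcount=3 -> skip
r=68=1000100 popcount=2 -> skip
r=69=1000101 popcount=3 -> skip
Kept rows: 63

Answer: 63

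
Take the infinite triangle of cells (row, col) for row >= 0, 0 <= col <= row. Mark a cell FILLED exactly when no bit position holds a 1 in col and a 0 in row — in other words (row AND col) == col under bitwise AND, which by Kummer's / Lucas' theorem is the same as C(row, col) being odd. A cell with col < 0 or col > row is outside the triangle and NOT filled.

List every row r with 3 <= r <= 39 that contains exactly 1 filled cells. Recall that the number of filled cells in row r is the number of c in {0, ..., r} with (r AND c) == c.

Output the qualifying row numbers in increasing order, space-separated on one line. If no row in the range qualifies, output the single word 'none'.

Answer: none

Derivation:
Row r has 2^popcount(r) filled cells, so we need popcount(r) = log2(1) = 0.
Scan r = 3..39 and keep those with exactly 0 one-bits:
r=3=11 popcount=2 -> skip
r=4=100 popcount=1 -> skip
r=5=101 popcount=2 -> skip
r=6=110 popcount=2 -> skip
r=7=111 popcount=3 -> skip
r=8=1000 popcount=1 -> skip
r=9=1001 popcount=2 -> skip
r=10=1010 popcount=2 -> skip
r=11=1011 popcount=3 -> skip
r=12=1100 popcount=2 -> skip
r=13=1101 popcount=3 -> skip
r=14=1110 popcount=3 -> skip
r=15=1111 popcount=4 -> skip
r=16=10000 popcount=1 -> skip
r=17=10001 popcount=2 -> skip
r=18=10010 popcount=2 -> skip
r=19=10011 popcount=3 -> skip
r=20=10100 popcount=2 -> skip
r=21=10101 popcount=3 -> skip
r=22=10110 popcount=3 -> skip
r=23=10111 popcount=4 -> skip
r=24=11000 popcount=2 -> skip
r=25=11001 popcount=3 -> skip
r=26=11010 popcount=3 -> skip
r=27=11011 popcount=4 -> skip
r=28=11100 popcount=3 -> skip
r=29=11101 popcount=4 -> skip
r=30=11110 popcount=4 -> skip
r=31=11111 popcount=5 -> skip
r=32=100000 popcount=1 -> skip
r=33=100001 popcount=2 -> skip
r=34=100010 popcount=2 -> skip
r=35=100011 popcount=3 -> skip
r=36=100100 popcount=2 -> skip
r=37=100101 popcount=3 -> skip
r=38=100110 popcount=3 -> skip
r=39=100111 popcount=4 -> skip
Kept rows: none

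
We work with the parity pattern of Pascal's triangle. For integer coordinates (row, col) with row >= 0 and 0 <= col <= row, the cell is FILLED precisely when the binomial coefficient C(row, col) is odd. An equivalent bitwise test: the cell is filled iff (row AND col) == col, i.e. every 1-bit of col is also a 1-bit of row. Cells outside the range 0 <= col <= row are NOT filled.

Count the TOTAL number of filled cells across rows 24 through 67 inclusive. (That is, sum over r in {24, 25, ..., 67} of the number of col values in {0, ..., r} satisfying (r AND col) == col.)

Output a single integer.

Answer: 612

Derivation:
r24=11000 pc2: +4 =4
r25=11001 pc3: +8 =12
r26=11010 pc3: +8 =20
r27=11011 pc4: +16 =36
r28=11100 pc3: +8 =44
r29=11101 pc4: +16 =60
r30=11110 pc4: +16 =76
r31=11111 pc5: +32 =108
r32=100000 pc1: +2 =110
r33=100001 pc2: +4 =114
r34=100010 pc2: +4 =118
r35=100011 pc3: +8 =126
r36=100100 pc2: +4 =130
r37=100101 pc3: +8 =138
r38=100110 pc3: +8 =146
r39=100111 pc4: +16 =162
r40=101000 pc2: +4 =166
r41=101001 pc3: +8 =174
r42=101010 pc3: +8 =182
r43=101011 pc4: +16 =198
r44=101100 pc3: +8 =206
r45=101101 pc4: +16 =222
r46=101110 pc4: +16 =238
r47=101111 pc5: +32 =270
r48=110000 pc2: +4 =274
r49=110001 pc3: +8 =282
r50=110010 pc3: +8 =290
r51=110011 pc4: +16 =306
r52=110100 pc3: +8 =314
r53=110101 pc4: +16 =330
r54=110110 pc4: +16 =346
r55=110111 pc5: +32 =378
r56=111000 pc3: +8 =386
r57=111001 pc4: +16 =402
r58=111010 pc4: +16 =418
r59=111011 pc5: +32 =450
r60=111100 pc4: +16 =466
r61=111101 pc5: +32 =498
r62=111110 pc5: +32 =530
r63=111111 pc6: +64 =594
r64=1000000 pc1: +2 =596
r65=1000001 pc2: +4 =600
r66=1000010 pc2: +4 =604
r67=1000011 pc3: +8 =612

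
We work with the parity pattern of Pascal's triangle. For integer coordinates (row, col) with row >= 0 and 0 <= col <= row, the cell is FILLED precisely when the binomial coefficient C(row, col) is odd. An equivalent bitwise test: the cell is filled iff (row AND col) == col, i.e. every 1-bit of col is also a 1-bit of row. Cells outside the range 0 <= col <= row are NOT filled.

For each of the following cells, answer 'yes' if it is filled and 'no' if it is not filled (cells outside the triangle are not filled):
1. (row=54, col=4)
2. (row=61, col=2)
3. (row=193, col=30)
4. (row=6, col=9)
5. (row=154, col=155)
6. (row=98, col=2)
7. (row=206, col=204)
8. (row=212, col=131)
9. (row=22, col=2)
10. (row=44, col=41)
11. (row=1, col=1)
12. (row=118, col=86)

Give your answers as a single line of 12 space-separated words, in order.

Answer: yes no no no no yes yes no yes no yes yes

Derivation:
(54,4): row=0b110110, col=0b100, row AND col = 0b100 = 4; 4 == 4 -> filled
(61,2): row=0b111101, col=0b10, row AND col = 0b0 = 0; 0 != 2 -> empty
(193,30): row=0b11000001, col=0b11110, row AND col = 0b0 = 0; 0 != 30 -> empty
(6,9): col outside [0, 6] -> not filled
(154,155): col outside [0, 154] -> not filled
(98,2): row=0b1100010, col=0b10, row AND col = 0b10 = 2; 2 == 2 -> filled
(206,204): row=0b11001110, col=0b11001100, row AND col = 0b11001100 = 204; 204 == 204 -> filled
(212,131): row=0b11010100, col=0b10000011, row AND col = 0b10000000 = 128; 128 != 131 -> empty
(22,2): row=0b10110, col=0b10, row AND col = 0b10 = 2; 2 == 2 -> filled
(44,41): row=0b101100, col=0b101001, row AND col = 0b101000 = 40; 40 != 41 -> empty
(1,1): row=0b1, col=0b1, row AND col = 0b1 = 1; 1 == 1 -> filled
(118,86): row=0b1110110, col=0b1010110, row AND col = 0b1010110 = 86; 86 == 86 -> filled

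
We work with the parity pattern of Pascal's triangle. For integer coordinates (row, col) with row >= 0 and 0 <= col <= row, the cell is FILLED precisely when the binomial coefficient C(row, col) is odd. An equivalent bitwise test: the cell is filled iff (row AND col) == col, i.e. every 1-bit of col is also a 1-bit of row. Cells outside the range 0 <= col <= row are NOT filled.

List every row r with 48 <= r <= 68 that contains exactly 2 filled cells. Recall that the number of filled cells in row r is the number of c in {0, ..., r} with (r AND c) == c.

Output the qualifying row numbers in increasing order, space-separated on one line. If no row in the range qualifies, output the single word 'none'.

Row r has 2^popcount(r) filled cells, so we need popcount(r) = log2(2) = 1.
Scan r = 48..68 and keep those with exactly 1 one-bits:
r=48=110000 popcount=2 -> skip
r=49=110001 popcount=3 -> skip
r=50=110010 popcount=3 -> skip
r=51=110011 popcount=4 -> skip
r=52=110100 popcount=3 -> skip
r=53=110101 popcount=4 -> skip
r=54=110110 popcount=4 -> skip
r=55=110111 popcount=5 -> skip
r=56=111000 popcount=3 -> skip
r=57=111001 popcount=4 -> skip
r=58=111010 popcount=4 -> skip
r=59=111011 popcount=5 -> skip
r=60=111100 popcount=4 -> skip
r=61=111101 popcount=5 -> skip
r=62=111110 popcount=5 -> skip
r=63=111111 popcount=6 -> skip
r=64=1000000 popcount=1 -> KEEP
r=65=1000001 popcount=2 -> skip
r=66=1000010 popcount=2 -> skip
r=67=1000011 popcount=3 -> skip
r=68=1000100 popcount=2 -> skip
Kept rows: 64

Answer: 64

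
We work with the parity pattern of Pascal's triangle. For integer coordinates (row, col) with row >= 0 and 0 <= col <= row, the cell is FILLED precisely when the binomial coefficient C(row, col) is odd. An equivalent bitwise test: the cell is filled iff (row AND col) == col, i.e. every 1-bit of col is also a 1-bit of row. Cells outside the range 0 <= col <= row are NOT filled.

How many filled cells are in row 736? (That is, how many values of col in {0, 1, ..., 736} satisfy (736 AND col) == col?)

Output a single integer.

Answer: 16

Derivation:
736 in binary = 1011100000
popcount(736) = number of 1-bits in 1011100000 = 4
A col c satisfies (736 AND c) == c iff every set bit of c is also set in 736; each of the 4 set bits of 736 can independently be on or off in c.
count = 2^4 = 16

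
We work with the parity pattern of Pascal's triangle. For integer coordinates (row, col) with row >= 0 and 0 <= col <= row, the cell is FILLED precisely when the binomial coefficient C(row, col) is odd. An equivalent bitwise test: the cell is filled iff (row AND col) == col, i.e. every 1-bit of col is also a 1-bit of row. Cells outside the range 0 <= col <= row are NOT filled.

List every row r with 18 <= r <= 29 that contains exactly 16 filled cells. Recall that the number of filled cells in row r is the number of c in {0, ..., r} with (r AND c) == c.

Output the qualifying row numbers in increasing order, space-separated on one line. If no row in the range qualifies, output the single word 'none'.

Answer: 23 27 29

Derivation:
Row r has 2^popcount(r) filled cells, so we need popcount(r) = log2(16) = 4.
Scan r = 18..29 and keep those with exactly 4 one-bits:
r=18=10010 popcount=2 -> skip
r=19=10011 popcount=3 -> skip
r=20=10100 popcount=2 -> skip
r=21=10101 popcount=3 -> skip
r=22=10110 popcount=3 -> skip
r=23=10111 popcount=4 -> KEEP
r=24=11000 popcount=2 -> skip
r=25=11001 popcount=3 -> skip
r=26=11010 popcount=3 -> skip
r=27=11011 popcount=4 -> KEEP
r=28=11100 popcount=3 -> skip
r=29=11101 popcount=4 -> KEEP
Kept rows: 23 27 29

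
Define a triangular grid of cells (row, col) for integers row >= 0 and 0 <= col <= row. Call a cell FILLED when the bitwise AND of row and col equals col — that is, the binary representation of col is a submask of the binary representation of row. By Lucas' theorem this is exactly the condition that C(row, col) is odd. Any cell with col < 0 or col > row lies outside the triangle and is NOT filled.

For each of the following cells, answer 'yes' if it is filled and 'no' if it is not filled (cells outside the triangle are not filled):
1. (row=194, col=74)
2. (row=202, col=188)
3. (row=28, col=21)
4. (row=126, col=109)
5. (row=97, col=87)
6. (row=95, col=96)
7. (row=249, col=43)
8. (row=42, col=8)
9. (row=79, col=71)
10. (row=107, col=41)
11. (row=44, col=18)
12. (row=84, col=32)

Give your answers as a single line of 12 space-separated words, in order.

Answer: no no no no no no no yes yes yes no no

Derivation:
(194,74): row=0b11000010, col=0b1001010, row AND col = 0b1000010 = 66; 66 != 74 -> empty
(202,188): row=0b11001010, col=0b10111100, row AND col = 0b10001000 = 136; 136 != 188 -> empty
(28,21): row=0b11100, col=0b10101, row AND col = 0b10100 = 20; 20 != 21 -> empty
(126,109): row=0b1111110, col=0b1101101, row AND col = 0b1101100 = 108; 108 != 109 -> empty
(97,87): row=0b1100001, col=0b1010111, row AND col = 0b1000001 = 65; 65 != 87 -> empty
(95,96): col outside [0, 95] -> not filled
(249,43): row=0b11111001, col=0b101011, row AND col = 0b101001 = 41; 41 != 43 -> empty
(42,8): row=0b101010, col=0b1000, row AND col = 0b1000 = 8; 8 == 8 -> filled
(79,71): row=0b1001111, col=0b1000111, row AND col = 0b1000111 = 71; 71 == 71 -> filled
(107,41): row=0b1101011, col=0b101001, row AND col = 0b101001 = 41; 41 == 41 -> filled
(44,18): row=0b101100, col=0b10010, row AND col = 0b0 = 0; 0 != 18 -> empty
(84,32): row=0b1010100, col=0b100000, row AND col = 0b0 = 0; 0 != 32 -> empty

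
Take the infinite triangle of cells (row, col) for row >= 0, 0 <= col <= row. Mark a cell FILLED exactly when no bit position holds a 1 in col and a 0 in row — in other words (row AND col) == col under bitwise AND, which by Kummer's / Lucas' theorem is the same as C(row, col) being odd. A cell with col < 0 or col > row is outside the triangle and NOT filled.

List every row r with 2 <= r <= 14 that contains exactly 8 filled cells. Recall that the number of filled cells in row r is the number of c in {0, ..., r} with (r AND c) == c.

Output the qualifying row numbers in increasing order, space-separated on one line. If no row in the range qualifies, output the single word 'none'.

Row r has 2^popcount(r) filled cells, so we need popcount(r) = log2(8) = 3.
Scan r = 2..14 and keep those with exactly 3 one-bits:
r=2=10 popcount=1 -> skip
r=3=11 popcount=2 -> skip
r=4=100 popcount=1 -> skip
r=5=101 popcount=2 -> skip
r=6=110 popcount=2 -> skip
r=7=111 popcount=3 -> KEEP
r=8=1000 popcount=1 -> skip
r=9=1001 popcount=2 -> skip
r=10=1010 popcount=2 -> skip
r=11=1011 popcount=3 -> KEEP
r=12=1100 popcount=2 -> skip
r=13=1101 popcount=3 -> KEEP
r=14=1110 popcount=3 -> KEEP
Kept rows: 7 11 13 14

Answer: 7 11 13 14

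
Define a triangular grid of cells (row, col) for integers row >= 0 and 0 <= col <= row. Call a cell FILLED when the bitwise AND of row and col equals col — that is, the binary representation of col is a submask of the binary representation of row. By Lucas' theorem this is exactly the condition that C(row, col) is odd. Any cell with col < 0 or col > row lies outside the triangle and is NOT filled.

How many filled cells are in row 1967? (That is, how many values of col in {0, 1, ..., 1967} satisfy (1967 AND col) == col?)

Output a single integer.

Answer: 512

Derivation:
1967 in binary = 11110101111
popcount(1967) = number of 1-bits in 11110101111 = 9
A col c satisfies (1967 AND c) == c iff every set bit of c is also set in 1967; each of the 9 set bits of 1967 can independently be on or off in c.
count = 2^9 = 512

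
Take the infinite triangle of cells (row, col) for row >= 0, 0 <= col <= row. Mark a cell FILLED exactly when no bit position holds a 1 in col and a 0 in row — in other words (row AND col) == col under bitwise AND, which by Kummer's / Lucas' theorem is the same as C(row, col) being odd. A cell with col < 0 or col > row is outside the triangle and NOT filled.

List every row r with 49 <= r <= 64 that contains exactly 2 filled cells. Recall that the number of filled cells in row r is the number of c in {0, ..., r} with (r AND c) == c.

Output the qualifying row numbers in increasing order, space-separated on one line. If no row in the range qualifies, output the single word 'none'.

Answer: 64

Derivation:
Row r has 2^popcount(r) filled cells, so we need popcount(r) = log2(2) = 1.
Scan r = 49..64 and keep those with exactly 1 one-bits:
r=49=110001 popcount=3 -> skip
r=50=110010 popcount=3 -> skip
r=51=110011 popcount=4 -> skip
r=52=110100 popcount=3 -> skip
r=53=110101 popcount=4 -> skip
r=54=110110 popcount=4 -> skip
r=55=110111 popcount=5 -> skip
r=56=111000 popcount=3 -> skip
r=57=111001 popcount=4 -> skip
r=58=111010 popcount=4 -> skip
r=59=111011 popcount=5 -> skip
r=60=111100 popcount=4 -> skip
r=61=111101 popcount=5 -> skip
r=62=111110 popcount=5 -> skip
r=63=111111 popcount=6 -> skip
r=64=1000000 popcount=1 -> KEEP
Kept rows: 64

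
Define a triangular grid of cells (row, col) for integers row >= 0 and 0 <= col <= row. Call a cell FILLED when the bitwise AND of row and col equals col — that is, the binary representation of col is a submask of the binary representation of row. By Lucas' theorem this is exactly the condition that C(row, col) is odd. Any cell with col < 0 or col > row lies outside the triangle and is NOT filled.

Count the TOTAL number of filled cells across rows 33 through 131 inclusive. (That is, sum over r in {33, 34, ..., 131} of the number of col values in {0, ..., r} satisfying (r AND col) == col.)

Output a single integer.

r33=100001 pc2: +4 =4
r34=100010 pc2: +4 =8
r35=100011 pc3: +8 =16
r36=100100 pc2: +4 =20
r37=100101 pc3: +8 =28
r38=100110 pc3: +8 =36
r39=100111 pc4: +16 =52
r40=101000 pc2: +4 =56
r41=101001 pc3: +8 =64
r42=101010 pc3: +8 =72
r43=101011 pc4: +16 =88
r44=101100 pc3: +8 =96
r45=101101 pc4: +16 =112
r46=101110 pc4: +16 =128
r47=101111 pc5: +32 =160
r48=110000 pc2: +4 =164
r49=110001 pc3: +8 =172
r50=110010 pc3: +8 =180
r51=110011 pc4: +16 =196
r52=110100 pc3: +8 =204
r53=110101 pc4: +16 =220
r54=110110 pc4: +16 =236
r55=110111 pc5: +32 =268
r56=111000 pc3: +8 =276
r57=111001 pc4: +16 =292
r58=111010 pc4: +16 =308
r59=111011 pc5: +32 =340
r60=111100 pc4: +16 =356
r61=111101 pc5: +32 =388
r62=111110 pc5: +32 =420
r63=111111 pc6: +64 =484
r64=1000000 pc1: +2 =486
r65=1000001 pc2: +4 =490
r66=1000010 pc2: +4 =494
r67=1000011 pc3: +8 =502
r68=1000100 pc2: +4 =506
r69=1000101 pc3: +8 =514
r70=1000110 pc3: +8 =522
r71=1000111 pc4: +16 =538
r72=1001000 pc2: +4 =542
r73=1001001 pc3: +8 =550
r74=1001010 pc3: +8 =558
r75=1001011 pc4: +16 =574
r76=1001100 pc3: +8 =582
r77=1001101 pc4: +16 =598
r78=1001110 pc4: +16 =614
r79=1001111 pc5: +32 =646
r80=1010000 pc2: +4 =650
r81=1010001 pc3: +8 =658
r82=1010010 pc3: +8 =666
r83=1010011 pc4: +16 =682
r84=1010100 pc3: +8 =690
r85=1010101 pc4: +16 =706
r86=1010110 pc4: +16 =722
r87=1010111 pc5: +32 =754
r88=1011000 pc3: +8 =762
r89=1011001 pc4: +16 =778
r90=1011010 pc4: +16 =794
r91=1011011 pc5: +32 =826
r92=1011100 pc4: +16 =842
r93=1011101 pc5: +32 =874
r94=1011110 pc5: +32 =906
r95=1011111 pc6: +64 =970
r96=1100000 pc2: +4 =974
r97=1100001 pc3: +8 =982
r98=1100010 pc3: +8 =990
r99=1100011 pc4: +16 =1006
r100=1100100 pc3: +8 =1014
r101=1100101 pc4: +16 =1030
r102=1100110 pc4: +16 =1046
r103=1100111 pc5: +32 =1078
r104=1101000 pc3: +8 =1086
r105=1101001 pc4: +16 =1102
r106=1101010 pc4: +16 =1118
r107=1101011 pc5: +32 =1150
r108=1101100 pc4: +16 =1166
r109=1101101 pc5: +32 =1198
r110=1101110 pc5: +32 =1230
r111=1101111 pc6: +64 =1294
r112=1110000 pc3: +8 =1302
r113=1110001 pc4: +16 =1318
r114=1110010 pc4: +16 =1334
r115=1110011 pc5: +32 =1366
r116=1110100 pc4: +16 =1382
r117=1110101 pc5: +32 =1414
r118=1110110 pc5: +32 =1446
r119=1110111 pc6: +64 =1510
r120=1111000 pc4: +16 =1526
r121=1111001 pc5: +32 =1558
r122=1111010 pc5: +32 =1590
r123=1111011 pc6: +64 =1654
r124=1111100 pc5: +32 =1686
r125=1111101 pc6: +64 =1750
r126=1111110 pc6: +64 =1814
r127=1111111 pc7: +128 =1942
r128=10000000 pc1: +2 =1944
r129=10000001 pc2: +4 =1948
r130=10000010 pc2: +4 =1952
r131=10000011 pc3: +8 =1960

Answer: 1960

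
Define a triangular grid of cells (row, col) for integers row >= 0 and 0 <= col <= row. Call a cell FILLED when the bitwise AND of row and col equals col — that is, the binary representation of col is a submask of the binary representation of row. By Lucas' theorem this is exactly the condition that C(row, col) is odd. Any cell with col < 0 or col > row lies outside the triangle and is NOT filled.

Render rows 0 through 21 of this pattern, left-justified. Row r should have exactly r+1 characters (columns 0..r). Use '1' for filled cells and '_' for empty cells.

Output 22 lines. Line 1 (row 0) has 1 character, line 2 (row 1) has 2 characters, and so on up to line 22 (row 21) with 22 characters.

r0=0: 1
r1=1: 11
r2=10: 1_1
r3=11: 1111
r4=100: 1___1
r5=101: 11__11
r6=110: 1_1_1_1
r7=111: 11111111
r8=1000: 1_______1
r9=1001: 11______11
r10=1010: 1_1_____1_1
r11=1011: 1111____1111
r12=1100: 1___1___1___1
r13=1101: 11__11__11__11
r14=1110: 1_1_1_1_1_1_1_1
r15=1111: 1111111111111111
r16=10000: 1_______________1
r17=10001: 11______________11
r18=10010: 1_1_____________1_1
r19=10011: 1111____________1111
r20=10100: 1___1___________1___1
r21=10101: 11__11__________11__11

Answer: 1
11
1_1
1111
1___1
11__11
1_1_1_1
11111111
1_______1
11______11
1_1_____1_1
1111____1111
1___1___1___1
11__11__11__11
1_1_1_1_1_1_1_1
1111111111111111
1_______________1
11______________11
1_1_____________1_1
1111____________1111
1___1___________1___1
11__11__________11__11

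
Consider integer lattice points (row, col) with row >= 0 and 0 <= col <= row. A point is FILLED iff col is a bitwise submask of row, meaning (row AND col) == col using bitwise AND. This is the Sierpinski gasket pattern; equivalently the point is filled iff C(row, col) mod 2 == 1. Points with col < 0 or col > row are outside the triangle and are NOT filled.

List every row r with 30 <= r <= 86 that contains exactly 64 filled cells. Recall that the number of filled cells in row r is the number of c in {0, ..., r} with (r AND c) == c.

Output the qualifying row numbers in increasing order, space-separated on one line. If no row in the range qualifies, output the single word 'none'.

Answer: 63

Derivation:
Row r has 2^popcount(r) filled cells, so we need popcount(r) = log2(64) = 6.
Scan r = 30..86 and keep those with exactly 6 one-bits:
r=30=11110 popcount=4 -> skip
r=31=11111 popcount=5 -> skip
r=32=100000 popcount=1 -> skip
r=33=100001 popcount=2 -> skip
r=34=100010 popcount=2 -> skip
r=35=100011 popcount=3 -> skip
r=36=100100 popcount=2 -> skip
r=37=100101 popcount=3 -> skip
r=38=100110 popcount=3 -> skip
r=39=100111 popcount=4 -> skip
r=40=101000 popcount=2 -> skip
r=41=101001 popcount=3 -> skip
r=42=101010 popcount=3 -> skip
r=43=101011 popcount=4 -> skip
r=44=101100 popcount=3 -> skip
r=45=101101 popcount=4 -> skip
r=46=101110 popcount=4 -> skip
r=47=101111 popcount=5 -> skip
r=48=110000 popcount=2 -> skip
r=49=110001 popcount=3 -> skip
r=50=110010 popcount=3 -> skip
r=51=110011 popcount=4 -> skip
r=52=110100 popcount=3 -> skip
r=53=110101 popcount=4 -> skip
r=54=110110 popcount=4 -> skip
r=55=110111 popcount=5 -> skip
r=56=111000 popcount=3 -> skip
r=57=111001 popcount=4 -> skip
r=58=111010 popcount=4 -> skip
r=59=111011 popcount=5 -> skip
r=60=111100 popcount=4 -> skip
r=61=111101 popcount=5 -> skip
r=62=111110 popcount=5 -> skip
r=63=111111 popcount=6 -> KEEP
r=64=1000000 popcount=1 -> skip
r=65=1000001 popcount=2 -> skip
r=66=1000010 popcount=2 -> skip
r=67=1000011 popcount=3 -> skip
r=68=1000100 popcount=2 -> skip
r=69=1000101 popcount=3 -> skip
r=70=1000110 popcount=3 -> skip
r=71=1000111 popcount=4 -> skip
r=72=1001000 popcount=2 -> skip
r=73=1001001 popcount=3 -> skip
r=74=1001010 popcount=3 -> skip
r=75=1001011 popcount=4 -> skip
r=76=1001100 popcount=3 -> skip
r=77=1001101 popcount=4 -> skip
r=78=1001110 popcount=4 -> skip
r=79=1001111 popcount=5 -> skip
r=80=1010000 popcount=2 -> skip
r=81=1010001 popcount=3 -> skip
r=82=1010010 popcount=3 -> skip
r=83=1010011 popcount=4 -> skip
r=84=1010100 popcount=3 -> skip
r=85=1010101 popcount=4 -> skip
r=86=1010110 popcount=4 -> skip
Kept rows: 63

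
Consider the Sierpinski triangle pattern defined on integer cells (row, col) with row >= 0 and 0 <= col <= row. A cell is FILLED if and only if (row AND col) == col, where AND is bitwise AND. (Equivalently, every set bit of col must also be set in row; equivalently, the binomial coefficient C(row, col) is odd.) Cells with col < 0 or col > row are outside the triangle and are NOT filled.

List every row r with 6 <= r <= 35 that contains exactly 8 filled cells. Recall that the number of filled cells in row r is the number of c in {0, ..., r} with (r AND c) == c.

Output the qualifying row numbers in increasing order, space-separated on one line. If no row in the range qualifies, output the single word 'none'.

Row r has 2^popcount(r) filled cells, so we need popcount(r) = log2(8) = 3.
Scan r = 6..35 and keep those with exactly 3 one-bits:
r=6=110 popcount=2 -> skip
r=7=111 popcount=3 -> KEEP
r=8=1000 popcount=1 -> skip
r=9=1001 popcount=2 -> skip
r=10=1010 popcount=2 -> skip
r=11=1011 popcount=3 -> KEEP
r=12=1100 popcount=2 -> skip
r=13=1101 popcount=3 -> KEEP
r=14=1110 popcount=3 -> KEEP
r=15=1111 popcount=4 -> skip
r=16=10000 popcount=1 -> skip
r=17=10001 popcount=2 -> skip
r=18=10010 popcount=2 -> skip
r=19=10011 popcount=3 -> KEEP
r=20=10100 popcount=2 -> skip
r=21=10101 popcount=3 -> KEEP
r=22=10110 popcount=3 -> KEEP
r=23=10111 popcount=4 -> skip
r=24=11000 popcount=2 -> skip
r=25=11001 popcount=3 -> KEEP
r=26=11010 popcount=3 -> KEEP
r=27=11011 popcount=4 -> skip
r=28=11100 popcount=3 -> KEEP
r=29=11101 popcount=4 -> skip
r=30=11110 popcount=4 -> skip
r=31=11111 popcount=5 -> skip
r=32=100000 popcount=1 -> skip
r=33=100001 popcount=2 -> skip
r=34=100010 popcount=2 -> skip
r=35=100011 popcount=3 -> KEEP
Kept rows: 7 11 13 14 19 21 22 25 26 28 35

Answer: 7 11 13 14 19 21 22 25 26 28 35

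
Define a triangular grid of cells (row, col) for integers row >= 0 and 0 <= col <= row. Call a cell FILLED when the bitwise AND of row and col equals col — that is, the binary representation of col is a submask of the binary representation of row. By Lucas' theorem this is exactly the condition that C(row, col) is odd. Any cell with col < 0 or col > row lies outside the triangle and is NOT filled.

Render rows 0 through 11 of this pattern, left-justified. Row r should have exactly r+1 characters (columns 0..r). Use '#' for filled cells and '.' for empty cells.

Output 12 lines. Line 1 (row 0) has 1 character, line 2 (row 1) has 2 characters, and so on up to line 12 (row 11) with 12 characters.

Answer: #
##
#.#
####
#...#
##..##
#.#.#.#
########
#.......#
##......##
#.#.....#.#
####....####

Derivation:
r0=0: #
r1=1: ##
r2=10: #.#
r3=11: ####
r4=100: #...#
r5=101: ##..##
r6=110: #.#.#.#
r7=111: ########
r8=1000: #.......#
r9=1001: ##......##
r10=1010: #.#.....#.#
r11=1011: ####....####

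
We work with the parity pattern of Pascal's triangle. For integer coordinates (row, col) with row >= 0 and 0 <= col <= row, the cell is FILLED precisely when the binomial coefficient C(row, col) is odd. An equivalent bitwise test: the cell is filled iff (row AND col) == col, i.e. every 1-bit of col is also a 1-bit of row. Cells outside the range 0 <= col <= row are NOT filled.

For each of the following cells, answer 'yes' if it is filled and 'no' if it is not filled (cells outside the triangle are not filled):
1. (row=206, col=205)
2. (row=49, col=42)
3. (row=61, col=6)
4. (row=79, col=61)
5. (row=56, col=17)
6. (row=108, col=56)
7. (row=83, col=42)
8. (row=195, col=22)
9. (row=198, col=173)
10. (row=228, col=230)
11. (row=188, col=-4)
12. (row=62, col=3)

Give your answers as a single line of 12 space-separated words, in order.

(206,205): row=0b11001110, col=0b11001101, row AND col = 0b11001100 = 204; 204 != 205 -> empty
(49,42): row=0b110001, col=0b101010, row AND col = 0b100000 = 32; 32 != 42 -> empty
(61,6): row=0b111101, col=0b110, row AND col = 0b100 = 4; 4 != 6 -> empty
(79,61): row=0b1001111, col=0b111101, row AND col = 0b1101 = 13; 13 != 61 -> empty
(56,17): row=0b111000, col=0b10001, row AND col = 0b10000 = 16; 16 != 17 -> empty
(108,56): row=0b1101100, col=0b111000, row AND col = 0b101000 = 40; 40 != 56 -> empty
(83,42): row=0b1010011, col=0b101010, row AND col = 0b10 = 2; 2 != 42 -> empty
(195,22): row=0b11000011, col=0b10110, row AND col = 0b10 = 2; 2 != 22 -> empty
(198,173): row=0b11000110, col=0b10101101, row AND col = 0b10000100 = 132; 132 != 173 -> empty
(228,230): col outside [0, 228] -> not filled
(188,-4): col outside [0, 188] -> not filled
(62,3): row=0b111110, col=0b11, row AND col = 0b10 = 2; 2 != 3 -> empty

Answer: no no no no no no no no no no no no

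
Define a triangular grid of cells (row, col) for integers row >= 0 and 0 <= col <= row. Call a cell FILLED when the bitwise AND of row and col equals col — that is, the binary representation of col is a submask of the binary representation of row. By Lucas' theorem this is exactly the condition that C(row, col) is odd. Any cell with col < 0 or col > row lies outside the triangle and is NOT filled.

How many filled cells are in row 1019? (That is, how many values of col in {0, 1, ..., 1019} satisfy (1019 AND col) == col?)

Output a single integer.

1019 in binary = 1111111011
popcount(1019) = number of 1-bits in 1111111011 = 9
A col c satisfies (1019 AND c) == c iff every set bit of c is also set in 1019; each of the 9 set bits of 1019 can independently be on or off in c.
count = 2^9 = 512

Answer: 512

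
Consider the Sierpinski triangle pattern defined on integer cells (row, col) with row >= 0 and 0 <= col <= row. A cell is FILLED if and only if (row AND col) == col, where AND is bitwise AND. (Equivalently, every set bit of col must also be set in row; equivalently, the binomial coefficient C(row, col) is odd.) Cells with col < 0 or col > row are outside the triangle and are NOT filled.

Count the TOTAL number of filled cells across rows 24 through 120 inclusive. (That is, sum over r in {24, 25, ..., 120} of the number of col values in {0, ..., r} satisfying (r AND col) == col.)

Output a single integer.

r24=11000 pc2: +4 =4
r25=11001 pc3: +8 =12
r26=11010 pc3: +8 =20
r27=11011 pc4: +16 =36
r28=11100 pc3: +8 =44
r29=11101 pc4: +16 =60
r30=11110 pc4: +16 =76
r31=11111 pc5: +32 =108
r32=100000 pc1: +2 =110
r33=100001 pc2: +4 =114
r34=100010 pc2: +4 =118
r35=100011 pc3: +8 =126
r36=100100 pc2: +4 =130
r37=100101 pc3: +8 =138
r38=100110 pc3: +8 =146
r39=100111 pc4: +16 =162
r40=101000 pc2: +4 =166
r41=101001 pc3: +8 =174
r42=101010 pc3: +8 =182
r43=101011 pc4: +16 =198
r44=101100 pc3: +8 =206
r45=101101 pc4: +16 =222
r46=101110 pc4: +16 =238
r47=101111 pc5: +32 =270
r48=110000 pc2: +4 =274
r49=110001 pc3: +8 =282
r50=110010 pc3: +8 =290
r51=110011 pc4: +16 =306
r52=110100 pc3: +8 =314
r53=110101 pc4: +16 =330
r54=110110 pc4: +16 =346
r55=110111 pc5: +32 =378
r56=111000 pc3: +8 =386
r57=111001 pc4: +16 =402
r58=111010 pc4: +16 =418
r59=111011 pc5: +32 =450
r60=111100 pc4: +16 =466
r61=111101 pc5: +32 =498
r62=111110 pc5: +32 =530
r63=111111 pc6: +64 =594
r64=1000000 pc1: +2 =596
r65=1000001 pc2: +4 =600
r66=1000010 pc2: +4 =604
r67=1000011 pc3: +8 =612
r68=1000100 pc2: +4 =616
r69=1000101 pc3: +8 =624
r70=1000110 pc3: +8 =632
r71=1000111 pc4: +16 =648
r72=1001000 pc2: +4 =652
r73=1001001 pc3: +8 =660
r74=1001010 pc3: +8 =668
r75=1001011 pc4: +16 =684
r76=1001100 pc3: +8 =692
r77=1001101 pc4: +16 =708
r78=1001110 pc4: +16 =724
r79=1001111 pc5: +32 =756
r80=1010000 pc2: +4 =760
r81=1010001 pc3: +8 =768
r82=1010010 pc3: +8 =776
r83=1010011 pc4: +16 =792
r84=1010100 pc3: +8 =800
r85=1010101 pc4: +16 =816
r86=1010110 pc4: +16 =832
r87=1010111 pc5: +32 =864
r88=1011000 pc3: +8 =872
r89=1011001 pc4: +16 =888
r90=1011010 pc4: +16 =904
r91=1011011 pc5: +32 =936
r92=1011100 pc4: +16 =952
r93=1011101 pc5: +32 =984
r94=1011110 pc5: +32 =1016
r95=1011111 pc6: +64 =1080
r96=1100000 pc2: +4 =1084
r97=1100001 pc3: +8 =1092
r98=1100010 pc3: +8 =1100
r99=1100011 pc4: +16 =1116
r100=1100100 pc3: +8 =1124
r101=1100101 pc4: +16 =1140
r102=1100110 pc4: +16 =1156
r103=1100111 pc5: +32 =1188
r104=1101000 pc3: +8 =1196
r105=1101001 pc4: +16 =1212
r106=1101010 pc4: +16 =1228
r107=1101011 pc5: +32 =1260
r108=1101100 pc4: +16 =1276
r109=1101101 pc5: +32 =1308
r110=1101110 pc5: +32 =1340
r111=1101111 pc6: +64 =1404
r112=1110000 pc3: +8 =1412
r113=1110001 pc4: +16 =1428
r114=1110010 pc4: +16 =1444
r115=1110011 pc5: +32 =1476
r116=1110100 pc4: +16 =1492
r117=1110101 pc5: +32 =1524
r118=1110110 pc5: +32 =1556
r119=1110111 pc6: +64 =1620
r120=1111000 pc4: +16 =1636

Answer: 1636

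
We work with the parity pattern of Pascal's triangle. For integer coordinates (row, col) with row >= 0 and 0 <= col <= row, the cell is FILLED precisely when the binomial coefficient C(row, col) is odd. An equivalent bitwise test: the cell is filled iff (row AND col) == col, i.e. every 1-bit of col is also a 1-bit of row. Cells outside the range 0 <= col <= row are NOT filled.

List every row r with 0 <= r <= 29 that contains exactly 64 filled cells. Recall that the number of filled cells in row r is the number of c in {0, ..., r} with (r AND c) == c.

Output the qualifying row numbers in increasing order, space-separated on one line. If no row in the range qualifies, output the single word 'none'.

Row r has 2^popcount(r) filled cells, so we need popcount(r) = log2(64) = 6.
Scan r = 0..29 and keep those with exactly 6 one-bits:
r=0=0 popcount=0 -> skip
r=1=1 popcount=1 -> skip
r=2=10 popcount=1 -> skip
r=3=11 popcount=2 -> skip
r=4=100 popcount=1 -> skip
r=5=101 popcount=2 -> skip
r=6=110 popcount=2 -> skip
r=7=111 popcount=3 -> skip
r=8=1000 popcount=1 -> skip
r=9=1001 popcount=2 -> skip
r=10=1010 popcount=2 -> skip
r=11=1011 popcount=3 -> skip
r=12=1100 popcount=2 -> skip
r=13=1101 popcount=3 -> skip
r=14=1110 popcount=3 -> skip
r=15=1111 popcount=4 -> skip
r=16=10000 popcount=1 -> skip
r=17=10001 popcount=2 -> skip
r=18=10010 popcount=2 -> skip
r=19=10011 popcount=3 -> skip
r=20=10100 popcount=2 -> skip
r=21=10101 popcount=3 -> skip
r=22=10110 popcount=3 -> skip
r=23=10111 popcount=4 -> skip
r=24=11000 popcount=2 -> skip
r=25=11001 popcount=3 -> skip
r=26=11010 popcount=3 -> skip
r=27=11011 popcount=4 -> skip
r=28=11100 popcount=3 -> skip
r=29=11101 popcount=4 -> skip
Kept rows: none

Answer: none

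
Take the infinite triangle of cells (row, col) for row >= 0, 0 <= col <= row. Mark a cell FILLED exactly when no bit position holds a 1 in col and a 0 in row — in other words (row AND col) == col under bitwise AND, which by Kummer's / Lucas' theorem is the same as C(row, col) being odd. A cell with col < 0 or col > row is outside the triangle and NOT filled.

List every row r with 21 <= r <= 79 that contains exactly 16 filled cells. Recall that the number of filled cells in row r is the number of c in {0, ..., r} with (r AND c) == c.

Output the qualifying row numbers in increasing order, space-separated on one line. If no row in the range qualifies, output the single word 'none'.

Answer: 23 27 29 30 39 43 45 46 51 53 54 57 58 60 71 75 77 78

Derivation:
Row r has 2^popcount(r) filled cells, so we need popcount(r) = log2(16) = 4.
Scan r = 21..79 and keep those with exactly 4 one-bits:
r=21=10101 popcount=3 -> skip
r=22=10110 popcount=3 -> skip
r=23=10111 popcount=4 -> KEEP
r=24=11000 popcount=2 -> skip
r=25=11001 popcount=3 -> skip
r=26=11010 popcount=3 -> skip
r=27=11011 popcount=4 -> KEEP
r=28=11100 popcount=3 -> skip
r=29=11101 popcount=4 -> KEEP
r=30=11110 popcount=4 -> KEEP
r=31=11111 popcount=5 -> skip
r=32=100000 popcount=1 -> skip
r=33=100001 popcount=2 -> skip
r=34=100010 popcount=2 -> skip
r=35=100011 popcount=3 -> skip
r=36=100100 popcount=2 -> skip
r=37=100101 popcount=3 -> skip
r=38=100110 popcount=3 -> skip
r=39=100111 popcount=4 -> KEEP
r=40=101000 popcount=2 -> skip
r=41=101001 popcount=3 -> skip
r=42=101010 popcount=3 -> skip
r=43=101011 popcount=4 -> KEEP
r=44=101100 popcount=3 -> skip
r=45=101101 popcount=4 -> KEEP
r=46=101110 popcount=4 -> KEEP
r=47=101111 popcount=5 -> skip
r=48=110000 popcount=2 -> skip
r=49=110001 popcount=3 -> skip
r=50=110010 popcount=3 -> skip
r=51=110011 popcount=4 -> KEEP
r=52=110100 popcount=3 -> skip
r=53=110101 popcount=4 -> KEEP
r=54=110110 popcount=4 -> KEEP
r=55=110111 popcount=5 -> skip
r=56=111000 popcount=3 -> skip
r=57=111001 popcount=4 -> KEEP
r=58=111010 popcount=4 -> KEEP
r=59=111011 popcount=5 -> skip
r=60=111100 popcount=4 -> KEEP
r=61=111101 popcount=5 -> skip
r=62=111110 popcount=5 -> skip
r=63=111111 popcount=6 -> skip
r=64=1000000 popcount=1 -> skip
r=65=1000001 popcount=2 -> skip
r=66=1000010 popcount=2 -> skip
r=67=1000011 popcount=3 -> skip
r=68=1000100 popcount=2 -> skip
r=69=1000101 popcount=3 -> skip
r=70=1000110 popcount=3 -> skip
r=71=1000111 popcount=4 -> KEEP
r=72=1001000 popcount=2 -> skip
r=73=1001001 popcount=3 -> skip
r=74=1001010 popcount=3 -> skip
r=75=1001011 popcount=4 -> KEEP
r=76=1001100 popcount=3 -> skip
r=77=1001101 popcount=4 -> KEEP
r=78=1001110 popcount=4 -> KEEP
r=79=1001111 popcount=5 -> skip
Kept rows: 23 27 29 30 39 43 45 46 51 53 54 57 58 60 71 75 77 78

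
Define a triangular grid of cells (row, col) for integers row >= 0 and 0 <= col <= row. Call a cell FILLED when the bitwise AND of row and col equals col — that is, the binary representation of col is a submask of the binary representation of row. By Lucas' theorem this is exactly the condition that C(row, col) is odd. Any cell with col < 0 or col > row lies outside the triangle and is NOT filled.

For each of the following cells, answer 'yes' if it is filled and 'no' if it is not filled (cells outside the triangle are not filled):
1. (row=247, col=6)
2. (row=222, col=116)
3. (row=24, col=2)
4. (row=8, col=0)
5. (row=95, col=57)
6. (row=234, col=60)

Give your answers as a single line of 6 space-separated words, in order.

(247,6): row=0b11110111, col=0b110, row AND col = 0b110 = 6; 6 == 6 -> filled
(222,116): row=0b11011110, col=0b1110100, row AND col = 0b1010100 = 84; 84 != 116 -> empty
(24,2): row=0b11000, col=0b10, row AND col = 0b0 = 0; 0 != 2 -> empty
(8,0): row=0b1000, col=0b0, row AND col = 0b0 = 0; 0 == 0 -> filled
(95,57): row=0b1011111, col=0b111001, row AND col = 0b11001 = 25; 25 != 57 -> empty
(234,60): row=0b11101010, col=0b111100, row AND col = 0b101000 = 40; 40 != 60 -> empty

Answer: yes no no yes no no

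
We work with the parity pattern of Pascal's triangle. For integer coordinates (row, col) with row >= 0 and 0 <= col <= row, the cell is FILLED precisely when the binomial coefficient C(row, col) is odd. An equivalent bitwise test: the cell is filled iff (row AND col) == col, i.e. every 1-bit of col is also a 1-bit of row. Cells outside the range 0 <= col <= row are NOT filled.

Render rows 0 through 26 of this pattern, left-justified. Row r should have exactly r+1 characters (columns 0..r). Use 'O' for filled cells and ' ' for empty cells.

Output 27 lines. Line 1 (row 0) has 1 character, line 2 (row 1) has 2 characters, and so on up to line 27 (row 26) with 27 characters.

Answer: O
OO
O O
OOOO
O   O
OO  OO
O O O O
OOOOOOOO
O       O
OO      OO
O O     O O
OOOO    OOOO
O   O   O   O
OO  OO  OO  OO
O O O O O O O O
OOOOOOOOOOOOOOOO
O               O
OO              OO
O O             O O
OOOO            OOOO
O   O           O   O
OO  OO          OO  OO
O O O O         O O O O
OOOOOOOO        OOOOOOOO
O       O       O       O
OO      OO      OO      OO
O O     O O     O O     O O

Derivation:
r0=0: O
r1=1: OO
r2=10: O O
r3=11: OOOO
r4=100: O   O
r5=101: OO  OO
r6=110: O O O O
r7=111: OOOOOOOO
r8=1000: O       O
r9=1001: OO      OO
r10=1010: O O     O O
r11=1011: OOOO    OOOO
r12=1100: O   O   O   O
r13=1101: OO  OO  OO  OO
r14=1110: O O O O O O O O
r15=1111: OOOOOOOOOOOOOOOO
r16=10000: O               O
r17=10001: OO              OO
r18=10010: O O             O O
r19=10011: OOOO            OOOO
r20=10100: O   O           O   O
r21=10101: OO  OO          OO  OO
r22=10110: O O O O         O O O O
r23=10111: OOOOOOOO        OOOOOOOO
r24=11000: O       O       O       O
r25=11001: OO      OO      OO      OO
r26=11010: O O     O O     O O     O O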